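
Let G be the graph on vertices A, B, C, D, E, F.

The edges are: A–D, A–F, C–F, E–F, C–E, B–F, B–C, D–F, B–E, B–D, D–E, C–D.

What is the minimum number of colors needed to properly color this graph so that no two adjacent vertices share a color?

B, C, D, E, F are pairwise adjacent (a clique of size 5), so at least 5 colors are needed.
5 colors suffice: A=3, B=5, C=3, D=1, E=4, F=2. Every edge joins two different colors.

5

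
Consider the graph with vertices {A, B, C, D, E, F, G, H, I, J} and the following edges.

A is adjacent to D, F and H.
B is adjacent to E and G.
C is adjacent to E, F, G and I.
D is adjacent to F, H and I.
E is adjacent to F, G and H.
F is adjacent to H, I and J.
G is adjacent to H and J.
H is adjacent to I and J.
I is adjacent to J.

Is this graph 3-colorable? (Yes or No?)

D, F, H, I are pairwise adjacent (a clique of size 4), so at least 4 colors are needed.
So 3 colors are not enough.

No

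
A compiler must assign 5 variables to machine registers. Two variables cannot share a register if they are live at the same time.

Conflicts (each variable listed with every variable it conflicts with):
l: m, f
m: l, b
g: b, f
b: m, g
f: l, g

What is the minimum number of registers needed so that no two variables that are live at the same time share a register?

3

The cycle l-m-b-g-f-l has odd length 5, so it cannot be 2-colored; at least 3 registers are needed.
3 registers suffice: register 1 → {b, f}; register 2 → {m, g}; register 3 → {l}. Every pair that conflicts lands in different registers.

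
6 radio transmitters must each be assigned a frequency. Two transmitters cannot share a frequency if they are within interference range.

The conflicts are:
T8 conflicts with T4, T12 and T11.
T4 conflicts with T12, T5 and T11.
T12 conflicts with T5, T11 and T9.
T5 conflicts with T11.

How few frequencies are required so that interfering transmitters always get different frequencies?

4

T4, T12, T5, T11 all conflict with each other, so at least 4 frequencies are needed.
4 frequencies suffice: frequency 1 → {T12}; frequency 2 → {T11, T9}; frequency 3 → {T4}; frequency 4 → {T8, T5}. Each listed conflict is separated.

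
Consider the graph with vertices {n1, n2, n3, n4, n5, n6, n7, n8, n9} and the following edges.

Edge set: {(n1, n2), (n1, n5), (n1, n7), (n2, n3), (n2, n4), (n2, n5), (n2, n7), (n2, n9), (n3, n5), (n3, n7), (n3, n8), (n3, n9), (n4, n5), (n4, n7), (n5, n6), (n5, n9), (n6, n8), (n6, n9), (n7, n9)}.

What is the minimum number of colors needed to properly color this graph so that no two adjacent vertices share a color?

4

n2, n3, n7, n9 are mutually adjacent (a clique of size 4), so at least 4 colors are needed.
4 colors suffice: n1=3, n2=1, n3=3, n4=3, n5=2, n6=1, n7=2, n8=2, n9=4. Every edge joins two different colors.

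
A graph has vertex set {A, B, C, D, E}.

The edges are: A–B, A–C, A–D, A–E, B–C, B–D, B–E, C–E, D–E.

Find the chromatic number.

4

A, B, C, E are pairwise adjacent (a clique of size 4), so at least 4 colors are needed.
A valid assignment using 4 colors: A=green, B=blue, C=yellow, D=yellow, E=red. No two adjacent vertices share a color.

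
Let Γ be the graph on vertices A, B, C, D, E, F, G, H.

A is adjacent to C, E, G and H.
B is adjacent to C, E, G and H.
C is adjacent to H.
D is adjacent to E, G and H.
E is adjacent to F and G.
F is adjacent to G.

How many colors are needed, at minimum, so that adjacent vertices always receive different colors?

3

A, C, H form a triangle, so at least 3 colors are needed.
A valid assignment using 3 colors: A=3, B=3, C=2, D=3, E=2, F=3, G=1, H=1. Every edge joins two different colors.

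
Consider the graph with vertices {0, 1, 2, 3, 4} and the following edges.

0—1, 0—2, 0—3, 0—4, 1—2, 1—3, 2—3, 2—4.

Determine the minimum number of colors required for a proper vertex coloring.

0, 1, 2, 3 are pairwise adjacent (a clique of size 4), so at least 4 colors are needed.
4 colors suffice: color a → {2}; color b → {0}; color c → {1, 4}; color d → {3}. Each edge has distinct colors on its endpoints.

4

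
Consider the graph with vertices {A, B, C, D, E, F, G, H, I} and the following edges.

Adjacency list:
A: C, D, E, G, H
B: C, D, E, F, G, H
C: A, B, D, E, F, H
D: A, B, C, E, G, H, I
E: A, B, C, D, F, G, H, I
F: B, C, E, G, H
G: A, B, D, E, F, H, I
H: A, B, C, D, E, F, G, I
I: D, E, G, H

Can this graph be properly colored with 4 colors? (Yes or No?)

No

B, D, E, G, H are mutually adjacent (a clique of size 5), so at least 5 colors are needed.
So 4 colors are not enough.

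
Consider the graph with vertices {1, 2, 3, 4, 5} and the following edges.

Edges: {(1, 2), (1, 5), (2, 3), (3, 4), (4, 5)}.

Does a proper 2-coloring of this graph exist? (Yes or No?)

The cycle 3-2-1-5-4-3 has odd length 5, so it cannot be 2-colored; at least 3 colors are needed.
So 2 colors are not enough.

No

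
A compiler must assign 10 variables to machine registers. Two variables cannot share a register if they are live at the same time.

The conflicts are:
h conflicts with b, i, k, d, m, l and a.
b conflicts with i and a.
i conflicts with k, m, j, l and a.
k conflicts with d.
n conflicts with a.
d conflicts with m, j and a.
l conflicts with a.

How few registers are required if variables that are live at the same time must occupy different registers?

4

h, b, i, a pairwise conflict, so at least 4 registers are needed.
4 registers suffice: register 1 → {i, n, d}; register 2 → {h, j}; register 3 → {k, m, a}; register 4 → {b, l}. Each listed conflict is separated.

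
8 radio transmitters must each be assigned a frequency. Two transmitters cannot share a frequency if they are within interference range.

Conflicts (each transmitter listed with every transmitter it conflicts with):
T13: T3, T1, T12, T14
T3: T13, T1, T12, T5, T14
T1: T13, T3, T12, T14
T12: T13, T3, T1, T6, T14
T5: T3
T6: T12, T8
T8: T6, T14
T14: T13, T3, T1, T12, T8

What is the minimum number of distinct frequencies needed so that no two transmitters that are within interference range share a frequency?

5

T13, T3, T1, T12, T14 all conflict with each other, so at least 5 frequencies are needed.
5 frequencies suffice: frequency 1 → {T3, T8}; frequency 2 → {T5, T6, T14}; frequency 3 → {T12}; frequency 4 → {T13}; frequency 5 → {T1}. No two conflicting transmitters share a frequency.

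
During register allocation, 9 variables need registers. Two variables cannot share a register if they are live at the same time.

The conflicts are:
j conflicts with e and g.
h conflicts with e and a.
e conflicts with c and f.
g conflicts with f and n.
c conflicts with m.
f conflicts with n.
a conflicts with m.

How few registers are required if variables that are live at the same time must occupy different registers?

g, f, n are mutually in conflict, so at least 3 registers are needed.
3 registers suffice: register 1 → {e, g, a}; register 2 → {j, h, c, f}; register 3 → {n, m}. No two conflicting variables share a register.

3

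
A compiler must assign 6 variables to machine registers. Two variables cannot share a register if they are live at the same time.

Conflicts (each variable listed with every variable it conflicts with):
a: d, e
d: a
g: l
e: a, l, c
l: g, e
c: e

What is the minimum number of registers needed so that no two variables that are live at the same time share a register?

2

e and c conflict, so at least 2 registers are needed.
2 registers suffice: register 1 → {d, g, e}; register 2 → {a, l, c}. Each listed conflict is separated.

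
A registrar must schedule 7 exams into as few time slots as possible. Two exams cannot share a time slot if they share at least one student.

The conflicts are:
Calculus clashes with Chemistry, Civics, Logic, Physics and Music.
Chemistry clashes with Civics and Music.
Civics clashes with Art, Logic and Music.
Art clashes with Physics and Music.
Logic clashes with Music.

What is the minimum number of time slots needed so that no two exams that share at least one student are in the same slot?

Calculus, Civics, Logic, Music are mutually in conflict, so at least 4 time slots are needed.
A valid assignment using 4 time slots: Calculus=2, Chemistry=4, Civics=1, Art=2, Logic=4, Physics=1, Music=3. No two conflicting exams share a time slot.

4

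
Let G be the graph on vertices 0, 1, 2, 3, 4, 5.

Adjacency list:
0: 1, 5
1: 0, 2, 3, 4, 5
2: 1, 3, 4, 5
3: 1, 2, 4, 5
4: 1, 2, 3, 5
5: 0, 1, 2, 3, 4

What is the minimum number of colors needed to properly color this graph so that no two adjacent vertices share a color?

5

1, 2, 3, 4, 5 are mutually adjacent (a clique of size 5), so at least 5 colors are needed.
5 colors suffice: color a → {1}; color b → {5}; color c → {0, 3}; color d → {4}; color e → {2}. Every edge joins two different colors.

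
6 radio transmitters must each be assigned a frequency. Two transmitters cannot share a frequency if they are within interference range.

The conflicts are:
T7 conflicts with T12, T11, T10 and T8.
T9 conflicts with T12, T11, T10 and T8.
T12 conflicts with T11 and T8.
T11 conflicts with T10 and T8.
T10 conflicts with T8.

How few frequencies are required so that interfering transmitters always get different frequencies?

T7, T11, T10, T8 all conflict with each other, so at least 4 frequencies are needed.
4 frequencies suffice: frequency 1 → {T8}; frequency 2 → {T11}; frequency 3 → {T7, T9}; frequency 4 → {T12, T10}. No two conflicting transmitters share a frequency.

4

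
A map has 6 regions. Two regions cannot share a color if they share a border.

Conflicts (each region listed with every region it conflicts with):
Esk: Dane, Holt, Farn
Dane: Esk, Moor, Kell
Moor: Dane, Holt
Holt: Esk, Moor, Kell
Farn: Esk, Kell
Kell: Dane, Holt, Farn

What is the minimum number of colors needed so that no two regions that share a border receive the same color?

Dane and Moor conflict, so at least 2 colors are needed.
2 colors suffice: Esk=2, Dane=1, Moor=2, Holt=1, Farn=1, Kell=2. No two conflicting regions share a color.

2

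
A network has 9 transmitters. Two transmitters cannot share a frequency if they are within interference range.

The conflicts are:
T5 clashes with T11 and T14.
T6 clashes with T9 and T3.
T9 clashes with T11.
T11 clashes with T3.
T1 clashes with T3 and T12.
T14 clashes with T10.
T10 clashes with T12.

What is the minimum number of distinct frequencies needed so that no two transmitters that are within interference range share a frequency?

The cycle T10-T12-T1-T3-T11-T5-T14-T10 has odd length 7, so it cannot be 2-colored; at least 3 frequencies are needed.
3 frequencies suffice: frequency 1 → {T9, T14, T3, T12}; frequency 2 → {T6, T11, T1, T10}; frequency 3 → {T5}. Every pair that conflicts lands in different frequencies.

3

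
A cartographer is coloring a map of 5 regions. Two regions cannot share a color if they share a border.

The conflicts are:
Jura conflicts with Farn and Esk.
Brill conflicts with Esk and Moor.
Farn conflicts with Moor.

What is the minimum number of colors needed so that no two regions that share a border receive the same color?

3

The cycle Farn-Moor-Brill-Esk-Jura-Farn has odd length 5, so it cannot be 2-colored; at least 3 colors are needed.
3 colors suffice: color 1 → {Jura, Brill}; color 2 → {Esk, Moor}; color 3 → {Farn}. Each listed conflict is separated.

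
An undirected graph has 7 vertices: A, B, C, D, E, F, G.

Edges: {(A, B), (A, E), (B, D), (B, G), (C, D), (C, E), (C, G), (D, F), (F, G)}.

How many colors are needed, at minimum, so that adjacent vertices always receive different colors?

3

The cycle E-C-D-B-A-E has odd length 5, so it cannot be 2-colored; at least 3 colors are needed.
One proper 3-coloring: A=green, B=red, C=red, D=blue, E=blue, F=red, G=blue. Each edge has distinct colors on its endpoints.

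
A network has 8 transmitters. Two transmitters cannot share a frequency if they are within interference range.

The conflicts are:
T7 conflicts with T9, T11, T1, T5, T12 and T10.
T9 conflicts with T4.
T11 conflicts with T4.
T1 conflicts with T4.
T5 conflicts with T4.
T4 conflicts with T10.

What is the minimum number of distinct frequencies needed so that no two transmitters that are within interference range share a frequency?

2

T7 and T11 conflict, so at least 2 frequencies are needed.
Using 2 frequencies: T7=1, T9=2, T11=2, T1=2, T5=2, T12=2, T4=1, T10=2. Every pair that conflicts lands in different frequencies.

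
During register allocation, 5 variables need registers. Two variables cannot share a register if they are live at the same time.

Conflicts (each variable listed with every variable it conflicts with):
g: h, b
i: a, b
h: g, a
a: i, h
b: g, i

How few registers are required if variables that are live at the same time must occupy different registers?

3

The cycle g-b-i-a-h-g has odd length 5, so it cannot be 2-colored; at least 3 registers are needed.
Using 3 registers: g=1, i=1, h=3, a=2, b=2. Each listed conflict is separated.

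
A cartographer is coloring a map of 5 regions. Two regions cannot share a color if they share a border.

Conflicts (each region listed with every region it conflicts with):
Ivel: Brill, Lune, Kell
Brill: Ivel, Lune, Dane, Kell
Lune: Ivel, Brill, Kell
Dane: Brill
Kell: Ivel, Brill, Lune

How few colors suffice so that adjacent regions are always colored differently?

Ivel, Brill, Lune, Kell pairwise conflict, so at least 4 colors are needed.
One proper 4-coloring: Ivel=2, Brill=1, Lune=4, Dane=2, Kell=3. Each listed conflict is separated.

4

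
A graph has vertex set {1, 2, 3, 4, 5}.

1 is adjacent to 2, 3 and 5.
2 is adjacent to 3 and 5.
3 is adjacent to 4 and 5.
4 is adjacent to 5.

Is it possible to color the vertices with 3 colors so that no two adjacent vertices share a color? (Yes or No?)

No

1, 2, 3, 5 form a clique, so at least 4 colors are needed.
So 3 colors are not enough.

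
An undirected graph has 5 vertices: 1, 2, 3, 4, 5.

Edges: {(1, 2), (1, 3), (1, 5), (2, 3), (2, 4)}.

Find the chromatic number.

3

1, 2, 3 are pairwise adjacent, so at least 3 colors are needed.
3 colors suffice: color a → {1, 4}; color b → {2, 5}; color c → {3}. Every edge joins two different colors.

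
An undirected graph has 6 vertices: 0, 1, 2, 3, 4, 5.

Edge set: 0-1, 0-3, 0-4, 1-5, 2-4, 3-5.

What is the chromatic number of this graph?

2

1 and 5 are adjacent, so at least 2 colors are needed.
2 colors suffice: color red → {0, 2, 5}; color blue → {1, 3, 4}. Every edge joins two different colors.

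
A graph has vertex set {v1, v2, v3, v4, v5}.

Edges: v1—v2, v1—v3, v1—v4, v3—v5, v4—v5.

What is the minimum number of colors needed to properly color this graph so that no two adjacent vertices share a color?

2

v3 and v5 are adjacent, so at least 2 colors are needed.
A valid assignment using 2 colors: v1=red, v2=blue, v3=blue, v4=blue, v5=red. Every edge joins two different colors.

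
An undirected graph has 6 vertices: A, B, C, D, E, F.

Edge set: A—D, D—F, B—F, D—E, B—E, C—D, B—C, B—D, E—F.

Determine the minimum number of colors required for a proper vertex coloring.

B, D, E, F form a clique, so at least 4 colors are needed.
A valid assignment using 4 colors: A=blue, B=blue, C=green, D=red, E=yellow, F=green. Each edge has distinct colors on its endpoints.

4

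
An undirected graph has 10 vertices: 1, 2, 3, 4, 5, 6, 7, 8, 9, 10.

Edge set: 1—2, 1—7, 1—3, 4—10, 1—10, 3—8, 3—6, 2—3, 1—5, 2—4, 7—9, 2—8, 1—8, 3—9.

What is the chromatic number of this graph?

1, 2, 3, 8 are pairwise adjacent (a clique of size 4), so at least 4 colors are needed.
4 colors suffice: color a → {1, 4, 6, 9}; color b → {3, 5, 7, 10}; color c → {2}; color d → {8}. Each edge has distinct colors on its endpoints.

4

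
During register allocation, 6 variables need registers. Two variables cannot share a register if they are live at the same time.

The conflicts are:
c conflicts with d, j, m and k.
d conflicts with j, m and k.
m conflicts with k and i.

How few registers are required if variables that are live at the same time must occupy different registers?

4

c, d, m, k pairwise conflict, so at least 4 registers are needed.
4 registers suffice: c=2, d=1, j=3, m=3, k=4, i=1. Each listed conflict is separated.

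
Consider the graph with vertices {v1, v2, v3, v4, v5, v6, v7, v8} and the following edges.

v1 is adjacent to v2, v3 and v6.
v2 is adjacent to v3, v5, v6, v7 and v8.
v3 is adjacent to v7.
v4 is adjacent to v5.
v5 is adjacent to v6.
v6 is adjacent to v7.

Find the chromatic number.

v2, v5, v6 are pairwise adjacent, so at least 3 colors are needed.
3 colors suffice: v1=3, v2=1, v3=2, v4=1, v5=3, v6=2, v7=3, v8=2. Each edge has distinct colors on its endpoints.

3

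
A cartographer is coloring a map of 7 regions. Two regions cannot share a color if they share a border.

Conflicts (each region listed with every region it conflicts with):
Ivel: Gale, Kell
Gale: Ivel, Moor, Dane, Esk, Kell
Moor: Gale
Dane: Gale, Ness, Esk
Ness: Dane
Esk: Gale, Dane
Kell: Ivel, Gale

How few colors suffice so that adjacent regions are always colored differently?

3

Gale, Dane, Esk pairwise conflict, so at least 3 colors are needed.
One proper 3-coloring: Ivel=2, Gale=1, Moor=2, Dane=2, Ness=1, Esk=3, Kell=3. Every pair that conflicts lands in different colors.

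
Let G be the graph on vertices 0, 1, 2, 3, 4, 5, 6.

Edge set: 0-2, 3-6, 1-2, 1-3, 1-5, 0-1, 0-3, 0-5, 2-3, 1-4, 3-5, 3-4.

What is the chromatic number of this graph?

0, 1, 3, 5 are mutually adjacent (a clique of size 4), so at least 4 colors are needed.
4 colors suffice: color a → {3}; color b → {1, 6}; color c → {0, 4}; color d → {2, 5}. No two adjacent vertices share a color.

4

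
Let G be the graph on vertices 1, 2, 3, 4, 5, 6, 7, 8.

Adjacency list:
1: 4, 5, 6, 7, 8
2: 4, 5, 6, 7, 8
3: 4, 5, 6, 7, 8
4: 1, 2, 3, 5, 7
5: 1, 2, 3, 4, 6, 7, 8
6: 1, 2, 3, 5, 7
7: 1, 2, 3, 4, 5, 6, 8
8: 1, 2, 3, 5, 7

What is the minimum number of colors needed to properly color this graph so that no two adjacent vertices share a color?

3, 4, 5, 7 form a clique, so at least 4 colors are needed.
4 colors suffice: 1=yellow, 2=yellow, 3=yellow, 4=green, 5=red, 6=green, 7=blue, 8=green. Each edge has distinct colors on its endpoints.

4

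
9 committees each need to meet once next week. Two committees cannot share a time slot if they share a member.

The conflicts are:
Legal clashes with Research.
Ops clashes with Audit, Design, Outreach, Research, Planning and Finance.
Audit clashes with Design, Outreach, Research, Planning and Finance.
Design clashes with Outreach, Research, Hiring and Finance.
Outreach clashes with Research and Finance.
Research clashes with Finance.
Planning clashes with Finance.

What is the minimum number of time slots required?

Ops, Audit, Design, Outreach, Research, Finance all conflict with each other, so at least 6 time slots are needed.
6 time slots suffice: Legal=2, Ops=2, Audit=5, Design=4, Outreach=6, Research=1, Hiring=1, Planning=1, Finance=3. Each listed conflict is separated.

6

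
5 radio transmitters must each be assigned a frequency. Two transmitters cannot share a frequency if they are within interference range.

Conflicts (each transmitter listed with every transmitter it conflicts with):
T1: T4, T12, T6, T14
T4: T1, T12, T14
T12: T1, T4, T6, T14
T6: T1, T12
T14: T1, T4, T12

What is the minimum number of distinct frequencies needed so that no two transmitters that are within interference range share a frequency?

T1, T4, T12, T14 all conflict with each other, so at least 4 frequencies are needed.
Using 4 frequencies: T1=1, T4=3, T12=2, T6=3, T14=4. No two conflicting transmitters share a frequency.

4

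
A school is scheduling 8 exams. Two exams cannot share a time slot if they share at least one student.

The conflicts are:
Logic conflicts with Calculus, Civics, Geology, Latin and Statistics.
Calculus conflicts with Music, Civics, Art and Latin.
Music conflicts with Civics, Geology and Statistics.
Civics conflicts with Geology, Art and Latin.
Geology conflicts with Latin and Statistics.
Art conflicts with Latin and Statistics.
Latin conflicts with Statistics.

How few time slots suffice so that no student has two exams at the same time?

4

Logic, Geology, Latin, Statistics all conflict with each other, so at least 4 time slots are needed.
4 time slots suffice: time slot 1 → {Civics, Statistics}; time slot 2 → {Music, Latin}; time slot 3 → {Logic, Art}; time slot 4 → {Calculus, Geology}. Each listed conflict is separated.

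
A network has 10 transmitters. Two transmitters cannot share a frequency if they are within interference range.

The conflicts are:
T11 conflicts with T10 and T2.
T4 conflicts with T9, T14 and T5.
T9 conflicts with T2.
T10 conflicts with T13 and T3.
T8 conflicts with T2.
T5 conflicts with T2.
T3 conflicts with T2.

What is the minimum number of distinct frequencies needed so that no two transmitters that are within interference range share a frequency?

T4 and T5 conflict, so at least 2 frequencies are needed.
Using 2 frequencies: T11=2, T4=1, T9=2, T10=1, T13=2, T14=2, T8=2, T5=2, T3=2, T2=1. Each listed conflict is separated.

2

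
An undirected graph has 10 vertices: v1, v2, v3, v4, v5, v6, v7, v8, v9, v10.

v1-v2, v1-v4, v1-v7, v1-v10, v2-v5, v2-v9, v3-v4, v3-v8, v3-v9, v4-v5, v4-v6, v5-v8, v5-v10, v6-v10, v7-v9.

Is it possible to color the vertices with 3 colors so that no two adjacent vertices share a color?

Yes

The chromatic number is 3. The cycle v9-v2-v1-v4-v3-v9 has odd length 5, so it cannot be 2-colored; at least 3 colors are needed.
A valid assignment using 3 colors: v1=1, v2=2, v3=3, v4=2, v5=1, v6=1, v7=2, v8=2, v9=1, v10=2.
That is already a proper 3-coloring.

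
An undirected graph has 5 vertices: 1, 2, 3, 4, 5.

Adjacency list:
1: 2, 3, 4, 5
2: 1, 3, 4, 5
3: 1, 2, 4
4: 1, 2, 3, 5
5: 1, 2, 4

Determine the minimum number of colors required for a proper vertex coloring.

4

1, 2, 3, 4 are mutually adjacent (a clique of size 4), so at least 4 colors are needed.
4 colors suffice: 1=c, 2=b, 3=d, 4=a, 5=d. Every edge joins two different colors.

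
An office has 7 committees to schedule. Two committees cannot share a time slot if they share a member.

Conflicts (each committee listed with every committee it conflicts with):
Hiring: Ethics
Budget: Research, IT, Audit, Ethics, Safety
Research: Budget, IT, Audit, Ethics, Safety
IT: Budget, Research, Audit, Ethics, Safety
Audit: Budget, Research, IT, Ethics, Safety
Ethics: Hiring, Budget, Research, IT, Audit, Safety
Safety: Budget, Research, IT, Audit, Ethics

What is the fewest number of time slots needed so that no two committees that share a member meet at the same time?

Budget, Research, IT, Audit, Ethics, Safety all conflict with each other, so at least 6 time slots are needed.
Using 6 time slots: Hiring=2, Budget=3, Research=6, IT=2, Audit=4, Ethics=1, Safety=5. No two conflicting committees share a time slot.

6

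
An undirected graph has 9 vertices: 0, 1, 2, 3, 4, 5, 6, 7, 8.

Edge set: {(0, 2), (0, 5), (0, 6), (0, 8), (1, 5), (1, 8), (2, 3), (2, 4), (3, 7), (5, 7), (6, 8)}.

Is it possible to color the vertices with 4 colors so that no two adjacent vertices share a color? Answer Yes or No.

Yes

The chromatic number is 3. 0, 6, 8 are mutually adjacent, so at least 3 colors are needed.
One proper 3-coloring: 0=red, 1=red, 2=blue, 3=red, 4=red, 5=blue, 6=green, 7=green, 8=blue.
Since 4 ≥ 3, a proper 4-coloring certainly exists.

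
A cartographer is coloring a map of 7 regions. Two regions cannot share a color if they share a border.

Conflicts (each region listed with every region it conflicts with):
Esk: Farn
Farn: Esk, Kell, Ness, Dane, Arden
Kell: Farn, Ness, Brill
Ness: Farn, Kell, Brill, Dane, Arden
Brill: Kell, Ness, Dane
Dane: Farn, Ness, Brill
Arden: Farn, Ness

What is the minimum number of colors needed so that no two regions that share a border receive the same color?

Kell, Ness, Brill pairwise conflict, so at least 3 colors are needed.
A valid assignment using 3 colors: Esk=1, Farn=2, Kell=3, Ness=1, Brill=2, Dane=3, Arden=3. No two conflicting regions share a color.

3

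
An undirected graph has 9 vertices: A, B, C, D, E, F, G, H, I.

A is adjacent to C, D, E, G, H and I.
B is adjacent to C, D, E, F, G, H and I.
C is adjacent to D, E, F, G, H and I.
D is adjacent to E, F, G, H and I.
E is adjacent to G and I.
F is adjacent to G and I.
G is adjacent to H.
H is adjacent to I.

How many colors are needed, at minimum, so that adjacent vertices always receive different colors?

B, C, D, H, I are mutually adjacent (a clique of size 5), so at least 5 colors are needed.
A valid assignment using 5 colors: A=4, B=4, C=1, D=2, E=5, F=5, G=3, H=5, I=3. Each edge has distinct colors on its endpoints.

5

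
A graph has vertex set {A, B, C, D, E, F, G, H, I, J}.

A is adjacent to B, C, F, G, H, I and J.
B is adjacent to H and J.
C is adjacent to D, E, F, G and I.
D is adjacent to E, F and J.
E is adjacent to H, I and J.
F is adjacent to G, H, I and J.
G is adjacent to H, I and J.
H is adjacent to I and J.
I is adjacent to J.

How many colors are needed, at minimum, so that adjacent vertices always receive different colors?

6

A, F, G, H, I, J are mutually adjacent (a clique of size 6), so at least 6 colors are needed.
A valid assignment using 6 colors: A=3, B=2, C=1, D=2, E=3, F=4, G=6, H=5, I=2, J=1. Every edge joins two different colors.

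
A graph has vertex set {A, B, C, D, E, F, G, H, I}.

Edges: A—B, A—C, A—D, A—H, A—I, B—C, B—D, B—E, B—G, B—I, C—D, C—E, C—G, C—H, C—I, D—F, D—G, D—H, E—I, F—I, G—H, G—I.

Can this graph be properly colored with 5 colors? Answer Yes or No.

The chromatic number is 4. B, C, E, I form a clique, so at least 4 colors are needed.
One proper 4-coloring: A=yellow, B=blue, C=red, D=green, E=yellow, F=red, G=yellow, H=blue, I=green.
Since 5 ≥ 4, a proper 5-coloring certainly exists.

Yes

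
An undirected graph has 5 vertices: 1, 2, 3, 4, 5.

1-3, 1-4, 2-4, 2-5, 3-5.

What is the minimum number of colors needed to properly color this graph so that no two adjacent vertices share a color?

The cycle 4-1-3-5-2-4 has odd length 5, so it cannot be 2-colored; at least 3 colors are needed.
A valid assignment using 3 colors: 1=b, 2=b, 3=a, 4=a, 5=c. Every edge joins two different colors.

3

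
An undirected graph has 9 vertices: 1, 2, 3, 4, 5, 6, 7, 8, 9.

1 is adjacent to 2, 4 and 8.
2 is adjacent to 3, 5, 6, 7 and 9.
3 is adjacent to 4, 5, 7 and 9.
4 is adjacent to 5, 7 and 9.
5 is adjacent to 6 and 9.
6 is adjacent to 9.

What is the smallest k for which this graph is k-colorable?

2, 3, 5, 9 are mutually adjacent (a clique of size 4), so at least 4 colors are needed.
4 colors suffice: color a → {2, 4, 8}; color b → {1, 7, 9}; color c → {5}; color d → {3, 6}. Each edge has distinct colors on its endpoints.

4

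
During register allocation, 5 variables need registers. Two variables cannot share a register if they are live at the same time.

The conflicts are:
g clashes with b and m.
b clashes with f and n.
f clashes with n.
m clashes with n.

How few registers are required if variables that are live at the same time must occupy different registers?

b, f, n all conflict with each other, so at least 3 registers are needed.
3 registers suffice: g=1, b=2, f=3, m=2, n=1. No two conflicting variables share a register.

3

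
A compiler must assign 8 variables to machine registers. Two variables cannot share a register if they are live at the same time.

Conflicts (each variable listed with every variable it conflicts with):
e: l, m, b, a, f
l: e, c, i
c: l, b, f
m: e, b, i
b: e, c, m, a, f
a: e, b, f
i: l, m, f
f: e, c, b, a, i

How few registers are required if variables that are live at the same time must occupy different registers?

4

e, b, a, f all conflict with each other, so at least 4 registers are needed.
4 registers suffice: register 1 → {l, m, f}; register 2 → {e, c, i}; register 3 → {b}; register 4 → {a}. Each listed conflict is separated.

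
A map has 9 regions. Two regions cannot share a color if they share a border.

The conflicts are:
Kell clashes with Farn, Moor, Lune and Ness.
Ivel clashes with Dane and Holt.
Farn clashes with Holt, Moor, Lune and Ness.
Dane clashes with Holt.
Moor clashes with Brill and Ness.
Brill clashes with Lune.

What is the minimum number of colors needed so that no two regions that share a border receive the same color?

Kell, Farn, Moor, Ness are mutually in conflict, so at least 4 colors are needed.
4 colors suffice: color 1 → {Farn, Dane, Brill}; color 2 → {Holt, Moor, Lune}; color 3 → {Kell, Ivel}; color 4 → {Ness}. No two conflicting regions share a color.

4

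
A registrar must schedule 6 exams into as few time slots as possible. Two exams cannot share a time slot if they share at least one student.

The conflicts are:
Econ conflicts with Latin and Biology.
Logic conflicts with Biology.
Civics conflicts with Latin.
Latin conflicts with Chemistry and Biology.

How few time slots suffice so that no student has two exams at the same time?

3

Econ, Latin, Biology pairwise conflict, so at least 3 time slots are needed.
3 time slots suffice: time slot 1 → {Logic, Latin}; time slot 2 → {Civics, Chemistry, Biology}; time slot 3 → {Econ}. No two conflicting exams share a time slot.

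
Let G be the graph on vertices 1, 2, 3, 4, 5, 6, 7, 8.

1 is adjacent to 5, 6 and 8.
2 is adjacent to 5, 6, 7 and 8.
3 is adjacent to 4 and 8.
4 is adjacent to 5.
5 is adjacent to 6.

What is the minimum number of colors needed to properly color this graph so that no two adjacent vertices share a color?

2, 5, 6 are mutually adjacent, so at least 3 colors are needed.
3 colors suffice: color red → {5, 7, 8}; color blue → {1, 2, 3}; color green → {4, 6}. No two adjacent vertices share a color.

3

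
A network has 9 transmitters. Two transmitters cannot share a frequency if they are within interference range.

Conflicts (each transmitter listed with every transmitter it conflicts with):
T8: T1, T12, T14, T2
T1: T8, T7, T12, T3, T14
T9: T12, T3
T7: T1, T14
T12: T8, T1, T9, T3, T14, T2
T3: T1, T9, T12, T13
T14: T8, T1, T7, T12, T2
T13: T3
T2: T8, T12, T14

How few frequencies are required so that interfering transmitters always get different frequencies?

4

T8, T1, T12, T14 all conflict with each other, so at least 4 frequencies are needed.
4 frequencies suffice: frequency 1 → {T7, T12, T13}; frequency 2 → {T1, T9, T2}; frequency 3 → {T3, T14}; frequency 4 → {T8}. No two conflicting transmitters share a frequency.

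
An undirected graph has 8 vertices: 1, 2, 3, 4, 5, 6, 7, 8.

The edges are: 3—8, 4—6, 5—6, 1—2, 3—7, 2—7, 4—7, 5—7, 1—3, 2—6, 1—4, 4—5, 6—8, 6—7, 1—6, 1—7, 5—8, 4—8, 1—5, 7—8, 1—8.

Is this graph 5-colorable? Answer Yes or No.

No

1, 4, 5, 6, 7, 8 are mutually adjacent (a clique of size 6), so at least 6 colors are needed.
So 5 colors are not enough.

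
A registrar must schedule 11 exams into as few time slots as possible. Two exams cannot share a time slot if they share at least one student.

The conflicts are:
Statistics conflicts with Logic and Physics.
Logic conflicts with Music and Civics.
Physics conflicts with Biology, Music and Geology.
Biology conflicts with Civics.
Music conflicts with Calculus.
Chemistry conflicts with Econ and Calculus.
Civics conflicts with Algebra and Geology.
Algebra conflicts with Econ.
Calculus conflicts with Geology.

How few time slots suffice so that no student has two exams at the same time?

3

The cycle Geology-Physics-Statistics-Logic-Civics-Geology has odd length 5, so it cannot be 2-colored; at least 3 time slots are needed.
3 time slots suffice: Statistics=3, Logic=2, Physics=1, Biology=2, Music=3, Chemistry=2, Civics=1, Algebra=2, Econ=1, Calculus=1, Geology=2. Every pair that conflicts lands in different time slots.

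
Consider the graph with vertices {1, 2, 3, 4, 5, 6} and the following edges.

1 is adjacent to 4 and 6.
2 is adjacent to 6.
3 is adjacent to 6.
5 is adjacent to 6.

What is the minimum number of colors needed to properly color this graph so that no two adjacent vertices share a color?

1 and 6 are adjacent, so at least 2 colors are needed.
2 colors suffice: color red → {4, 6}; color blue → {1, 2, 3, 5}. No two adjacent vertices share a color.

2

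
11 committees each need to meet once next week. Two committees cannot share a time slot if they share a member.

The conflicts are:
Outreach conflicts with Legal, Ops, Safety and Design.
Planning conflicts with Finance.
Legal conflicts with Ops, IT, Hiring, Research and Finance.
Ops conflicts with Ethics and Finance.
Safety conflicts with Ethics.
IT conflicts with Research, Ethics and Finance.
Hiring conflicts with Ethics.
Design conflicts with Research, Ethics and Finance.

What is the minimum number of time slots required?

Legal, Ops, Finance pairwise conflict, so at least 3 time slots are needed.
3 time slots suffice: time slot 1 → {Planning, Legal, Ethics}; time slot 2 → {Outreach, Hiring, Research, Finance}; time slot 3 → {Ops, Safety, IT, Design}. No two conflicting committees share a time slot.

3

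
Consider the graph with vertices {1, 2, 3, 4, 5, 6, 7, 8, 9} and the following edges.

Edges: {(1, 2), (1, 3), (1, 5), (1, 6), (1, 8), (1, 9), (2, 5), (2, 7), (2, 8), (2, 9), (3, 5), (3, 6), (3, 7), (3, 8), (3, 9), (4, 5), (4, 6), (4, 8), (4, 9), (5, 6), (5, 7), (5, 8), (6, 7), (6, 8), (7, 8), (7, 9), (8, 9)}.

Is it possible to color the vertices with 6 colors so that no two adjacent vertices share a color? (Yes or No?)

Yes

The chromatic number is 5. 1, 3, 5, 6, 8 are pairwise adjacent (a clique of size 5), so at least 5 colors are needed.
A valid assignment using 5 colors: 1=green, 2=yellow, 3=yellow, 4=green, 5=blue, 6=purple, 7=green, 8=red, 9=blue.
Since 6 ≥ 5, a proper 6-coloring certainly exists.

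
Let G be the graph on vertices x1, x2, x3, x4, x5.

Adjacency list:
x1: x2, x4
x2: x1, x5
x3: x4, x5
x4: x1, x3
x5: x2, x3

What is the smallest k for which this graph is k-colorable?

The cycle x4-x3-x5-x2-x1-x4 has odd length 5, so it cannot be 2-colored; at least 3 colors are needed.
3 colors suffice: color R → {x4, x5}; color B → {x2, x3}; color G → {x1}. Every edge joins two different colors.

3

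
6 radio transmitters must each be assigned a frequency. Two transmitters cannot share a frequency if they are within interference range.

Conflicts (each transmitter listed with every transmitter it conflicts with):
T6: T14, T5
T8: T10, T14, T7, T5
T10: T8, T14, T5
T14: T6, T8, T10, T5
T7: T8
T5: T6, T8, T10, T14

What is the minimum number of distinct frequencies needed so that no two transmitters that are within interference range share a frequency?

4

T8, T10, T14, T5 all conflict with each other, so at least 4 frequencies are needed.
4 frequencies suffice: frequency 1 → {T7, T5}; frequency 2 → {T14}; frequency 3 → {T6, T8}; frequency 4 → {T10}. Every pair that conflicts lands in different frequencies.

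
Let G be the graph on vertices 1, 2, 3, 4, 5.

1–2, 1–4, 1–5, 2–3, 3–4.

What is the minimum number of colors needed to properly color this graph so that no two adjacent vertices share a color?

1 and 5 are adjacent, so at least 2 colors are needed.
A valid assignment using 2 colors: 1=red, 2=blue, 3=red, 4=blue, 5=blue. Every edge joins two different colors.

2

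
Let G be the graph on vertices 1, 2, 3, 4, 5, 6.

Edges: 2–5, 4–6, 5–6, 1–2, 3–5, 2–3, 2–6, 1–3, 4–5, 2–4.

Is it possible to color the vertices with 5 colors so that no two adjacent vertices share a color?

The chromatic number is 4. 2, 4, 5, 6 are mutually adjacent (a clique of size 4), so at least 4 colors are needed.
4 colors suffice: color a → {2}; color b → {1, 5}; color c → {3, 4}; color d → {6}.
Since 5 ≥ 4, a proper 5-coloring certainly exists.

Yes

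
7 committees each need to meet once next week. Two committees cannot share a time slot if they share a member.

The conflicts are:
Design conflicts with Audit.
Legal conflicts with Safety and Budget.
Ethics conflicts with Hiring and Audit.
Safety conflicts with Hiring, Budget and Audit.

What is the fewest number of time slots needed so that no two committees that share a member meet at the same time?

Legal, Safety, Budget are mutually in conflict, so at least 3 time slots are needed.
3 time slots suffice: time slot 1 → {Design, Ethics, Safety}; time slot 2 → {Hiring, Budget, Audit}; time slot 3 → {Legal}. No two conflicting committees share a time slot.

3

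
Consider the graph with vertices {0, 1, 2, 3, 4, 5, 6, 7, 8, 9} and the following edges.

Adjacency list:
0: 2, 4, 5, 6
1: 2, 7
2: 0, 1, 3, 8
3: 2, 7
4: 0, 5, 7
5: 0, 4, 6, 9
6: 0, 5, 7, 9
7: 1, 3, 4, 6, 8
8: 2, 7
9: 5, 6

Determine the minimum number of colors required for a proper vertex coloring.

5, 6, 9 form a triangle, so at least 3 colors are needed.
3 colors suffice: 0=green, 1=blue, 2=red, 3=blue, 4=blue, 5=red, 6=blue, 7=red, 8=blue, 9=green. Every edge joins two different colors.

3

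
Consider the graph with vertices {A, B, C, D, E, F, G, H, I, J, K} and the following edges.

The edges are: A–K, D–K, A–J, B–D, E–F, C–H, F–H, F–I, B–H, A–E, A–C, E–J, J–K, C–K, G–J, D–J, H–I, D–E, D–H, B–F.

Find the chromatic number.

F, H, I are pairwise adjacent, so at least 3 colors are needed.
3 colors suffice: A=red, B=green, C=green, D=red, E=blue, F=red, G=red, H=blue, I=green, J=green, K=blue. No two adjacent vertices share a color.

3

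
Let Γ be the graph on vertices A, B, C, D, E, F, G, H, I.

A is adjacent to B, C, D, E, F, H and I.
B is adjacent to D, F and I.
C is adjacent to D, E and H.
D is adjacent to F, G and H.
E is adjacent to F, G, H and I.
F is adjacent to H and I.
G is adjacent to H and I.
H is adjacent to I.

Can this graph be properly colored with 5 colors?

The chromatic number is 5. A, E, F, H, I are mutually adjacent (a clique of size 5), so at least 5 colors are needed.
A valid assignment using 5 colors: A=2, B=1, C=4, D=3, E=5, F=4, G=2, H=1, I=3.
That is already a proper 5-coloring.

Yes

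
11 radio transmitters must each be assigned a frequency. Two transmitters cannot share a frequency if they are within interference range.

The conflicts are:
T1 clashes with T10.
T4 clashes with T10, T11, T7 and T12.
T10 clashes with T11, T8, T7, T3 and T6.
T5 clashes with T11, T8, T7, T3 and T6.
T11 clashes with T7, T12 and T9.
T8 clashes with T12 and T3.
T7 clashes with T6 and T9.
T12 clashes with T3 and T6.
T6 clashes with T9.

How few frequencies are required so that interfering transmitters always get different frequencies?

4

T4, T10, T11, T7 are mutually in conflict, so at least 4 frequencies are needed.
4 frequencies suffice: frequency 1 → {T10, T5, T12, T9}; frequency 2 → {T1, T8, T7}; frequency 3 → {T11, T3, T6}; frequency 4 → {T4}. No two conflicting transmitters share a frequency.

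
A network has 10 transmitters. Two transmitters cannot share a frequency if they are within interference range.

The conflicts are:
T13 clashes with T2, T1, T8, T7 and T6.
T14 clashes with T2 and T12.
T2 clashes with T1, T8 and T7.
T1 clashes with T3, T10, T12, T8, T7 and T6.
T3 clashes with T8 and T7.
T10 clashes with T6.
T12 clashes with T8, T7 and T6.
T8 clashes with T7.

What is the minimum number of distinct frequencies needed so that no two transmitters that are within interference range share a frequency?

T13, T2, T1, T8, T7 all conflict with each other, so at least 5 frequencies are needed.
5 frequencies suffice: frequency 1 → {T14, T1}; frequency 2 → {T8, T6}; frequency 3 → {T10, T7}; frequency 4 → {T2, T3, T12}; frequency 5 → {T13}. Each listed conflict is separated.

5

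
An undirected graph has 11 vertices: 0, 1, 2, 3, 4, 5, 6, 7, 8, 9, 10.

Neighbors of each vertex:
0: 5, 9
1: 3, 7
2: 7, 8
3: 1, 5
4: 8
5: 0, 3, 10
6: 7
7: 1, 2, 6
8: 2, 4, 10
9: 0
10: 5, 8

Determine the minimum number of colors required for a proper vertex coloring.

3

The cycle 1-7-2-8-10-5-3-1 has odd length 7, so it cannot be 2-colored; at least 3 colors are needed.
A valid assignment using 3 colors: 0=b, 1=b, 2=b, 3=c, 4=b, 5=a, 6=b, 7=a, 8=a, 9=a, 10=b. No two adjacent vertices share a color.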